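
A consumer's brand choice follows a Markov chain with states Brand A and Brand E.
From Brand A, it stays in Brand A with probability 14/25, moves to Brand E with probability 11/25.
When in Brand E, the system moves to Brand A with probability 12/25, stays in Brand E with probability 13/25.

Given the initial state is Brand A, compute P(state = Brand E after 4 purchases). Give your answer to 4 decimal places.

Propagate the distribution vector 4 purchases from Brand A.
After 0 purchases: (1.0000, 0.0000)
After 1 purchase: (0.5600, 0.4400)
After 2 purchases: (0.5248, 0.4752)
After 3 purchases: (0.5220, 0.4780)
After 4 purchases: (0.5218, 0.4782)
P(in Brand E after 4 purchases) = 0.4782

0.4782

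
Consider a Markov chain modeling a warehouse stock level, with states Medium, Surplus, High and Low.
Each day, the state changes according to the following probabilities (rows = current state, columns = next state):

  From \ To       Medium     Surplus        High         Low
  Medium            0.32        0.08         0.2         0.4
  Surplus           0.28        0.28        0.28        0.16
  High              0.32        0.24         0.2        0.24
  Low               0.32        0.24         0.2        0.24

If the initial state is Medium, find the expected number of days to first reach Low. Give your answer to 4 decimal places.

3.0118

Let t(s) be the expected number of days to first reach Low from state s, with t(Low) = 0. Conditioning on the first day:
t(Medium) = 1 + 0.32·t(Medium) + 0.08·t(Surplus) + 0.2·t(High)
t(Surplus) = 1 + 0.28·t(Medium) + 0.28·t(Surplus) + 0.28·t(High)
t(High) = 1 + 0.32·t(Medium) + 0.24·t(Surplus) + 0.2·t(High)
Solving: t(Medium) = 3.0118, t(Surplus) = 3.9789, t(High) = 3.6484.
Expected days from Medium to Low: 3.0118.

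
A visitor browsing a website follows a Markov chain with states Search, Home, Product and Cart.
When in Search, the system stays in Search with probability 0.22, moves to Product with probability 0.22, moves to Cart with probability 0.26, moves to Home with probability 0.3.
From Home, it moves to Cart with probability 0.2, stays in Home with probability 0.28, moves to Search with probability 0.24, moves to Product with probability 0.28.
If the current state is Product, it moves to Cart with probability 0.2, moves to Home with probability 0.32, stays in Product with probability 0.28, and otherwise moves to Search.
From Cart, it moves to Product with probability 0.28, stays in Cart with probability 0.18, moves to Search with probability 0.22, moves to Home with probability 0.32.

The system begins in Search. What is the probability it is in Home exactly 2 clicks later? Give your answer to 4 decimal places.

0.3036

Propagate the distribution vector 2 clicks from Search.
After 0 clicks: (1.0000, 0.0000, 0.0000, 0.0000)
After 1 click: (0.2200, 0.3000, 0.2200, 0.2600)
After 2 clicks: (0.2216, 0.3036, 0.2668, 0.2080)
P(in Home after 2 clicks) = 0.3036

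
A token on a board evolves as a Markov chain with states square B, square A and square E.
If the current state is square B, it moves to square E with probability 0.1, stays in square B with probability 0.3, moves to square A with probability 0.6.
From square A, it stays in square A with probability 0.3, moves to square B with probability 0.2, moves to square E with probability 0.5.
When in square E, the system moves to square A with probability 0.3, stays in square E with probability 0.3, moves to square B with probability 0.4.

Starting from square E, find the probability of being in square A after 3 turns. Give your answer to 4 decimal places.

0.3900

Propagate the distribution vector 3 turns from square E.
After 0 turns: (0.0000, 0.0000, 1.0000)
After 1 turn: (0.4000, 0.3000, 0.3000)
After 2 turns: (0.3000, 0.4200, 0.2800)
After 3 turns: (0.2860, 0.3900, 0.3240)
P(in square A after 3 turns) = 0.3900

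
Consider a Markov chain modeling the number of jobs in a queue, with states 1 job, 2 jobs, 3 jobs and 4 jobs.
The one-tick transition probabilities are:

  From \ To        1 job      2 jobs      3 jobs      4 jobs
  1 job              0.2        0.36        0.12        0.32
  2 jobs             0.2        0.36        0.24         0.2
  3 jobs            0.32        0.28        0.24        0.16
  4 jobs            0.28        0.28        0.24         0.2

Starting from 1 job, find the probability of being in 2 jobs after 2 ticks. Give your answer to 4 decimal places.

0.3248

Propagate the distribution vector 2 ticks from 1 job.
After 0 ticks: (1.0000, 0.0000, 0.0000, 0.0000)
After 1 tick: (0.2000, 0.3600, 0.1200, 0.3200)
After 2 ticks: (0.2400, 0.3248, 0.2160, 0.2192)
P(in 2 jobs after 2 ticks) = 0.3248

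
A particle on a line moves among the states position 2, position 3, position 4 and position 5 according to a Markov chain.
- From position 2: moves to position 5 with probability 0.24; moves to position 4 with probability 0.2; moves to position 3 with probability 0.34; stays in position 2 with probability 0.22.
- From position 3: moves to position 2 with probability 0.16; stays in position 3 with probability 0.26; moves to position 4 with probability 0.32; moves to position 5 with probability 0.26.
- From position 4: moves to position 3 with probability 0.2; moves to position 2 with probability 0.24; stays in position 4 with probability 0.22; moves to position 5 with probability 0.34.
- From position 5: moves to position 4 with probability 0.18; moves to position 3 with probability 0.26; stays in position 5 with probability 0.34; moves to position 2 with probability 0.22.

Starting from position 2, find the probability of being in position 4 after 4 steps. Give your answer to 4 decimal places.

Propagate the distribution vector 4 steps from position 2.
After 0 steps: (1.0000, 0.0000, 0.0000, 0.0000)
After 1 step: (0.2200, 0.3400, 0.2000, 0.2400)
After 2 steps: (0.2036, 0.2656, 0.2400, 0.2908)
After 3 steps: (0.2089, 0.2619, 0.2309, 0.2984)
After 4 steps: (0.2089, 0.2629, 0.2301, 0.2982)
P(in position 4 after 4 steps) = 0.2301

0.2301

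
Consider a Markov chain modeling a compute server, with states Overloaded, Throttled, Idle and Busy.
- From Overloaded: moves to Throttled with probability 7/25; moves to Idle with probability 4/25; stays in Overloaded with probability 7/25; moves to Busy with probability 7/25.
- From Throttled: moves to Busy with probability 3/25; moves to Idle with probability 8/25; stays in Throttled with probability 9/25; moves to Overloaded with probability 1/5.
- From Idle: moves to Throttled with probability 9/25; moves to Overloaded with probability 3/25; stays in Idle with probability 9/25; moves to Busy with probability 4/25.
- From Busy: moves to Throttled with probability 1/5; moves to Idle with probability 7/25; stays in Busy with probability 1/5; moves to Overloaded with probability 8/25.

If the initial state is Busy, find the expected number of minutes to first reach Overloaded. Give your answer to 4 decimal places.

Let t(s) be the expected number of minutes to first reach Overloaded from state s, with t(Overloaded) = 0. Conditioning on the first minute:
t(Throttled) = 1 + 0.36·t(Throttled) + 0.32·t(Idle) + 0.12·t(Busy)
t(Idle) = 1 + 0.36·t(Throttled) + 0.36·t(Idle) + 0.16·t(Busy)
t(Busy) = 1 + 0.2·t(Throttled) + 0.28·t(Idle) + 0.2·t(Busy)
Solving: t(Throttled) = 5.2308, t(Idle) = 5.6375, t(Busy) = 4.5308.
Expected minutes from Busy to Overloaded: 4.5308.

4.5308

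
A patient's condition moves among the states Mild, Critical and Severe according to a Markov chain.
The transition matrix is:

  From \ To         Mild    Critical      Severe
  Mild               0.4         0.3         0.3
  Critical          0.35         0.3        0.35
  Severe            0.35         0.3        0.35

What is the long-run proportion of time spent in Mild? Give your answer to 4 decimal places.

Let the stationary distribution be π with π = πP and π_1 + π_2 + π_3 = 1.
π_1 = 0.4·π_1 + 0.35·π_2 + 0.35·π_3
π_2 = 0.3·π_1 + 0.3·π_2 + 0.3·π_3
Solving with the normalization constraint gives π = (0.3684, 0.3000, 0.3316).
So the stationary probability of Mild is 0.3684.

0.3684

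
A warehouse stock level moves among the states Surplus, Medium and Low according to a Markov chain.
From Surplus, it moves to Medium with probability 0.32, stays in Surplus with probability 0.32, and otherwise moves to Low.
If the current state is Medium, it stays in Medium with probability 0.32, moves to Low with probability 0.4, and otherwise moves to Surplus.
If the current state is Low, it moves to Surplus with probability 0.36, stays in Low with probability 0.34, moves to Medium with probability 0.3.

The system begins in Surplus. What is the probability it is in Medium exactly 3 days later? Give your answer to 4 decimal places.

0.3127

Propagate the distribution vector 3 days from Surplus.
After 0 days: (1.0000, 0.0000, 0.0000)
After 1 day: (0.3200, 0.3200, 0.3600)
After 2 days: (0.3216, 0.3128, 0.3656)
After 3 days: (0.3221, 0.3127, 0.3652)
P(in Medium after 3 days) = 0.3127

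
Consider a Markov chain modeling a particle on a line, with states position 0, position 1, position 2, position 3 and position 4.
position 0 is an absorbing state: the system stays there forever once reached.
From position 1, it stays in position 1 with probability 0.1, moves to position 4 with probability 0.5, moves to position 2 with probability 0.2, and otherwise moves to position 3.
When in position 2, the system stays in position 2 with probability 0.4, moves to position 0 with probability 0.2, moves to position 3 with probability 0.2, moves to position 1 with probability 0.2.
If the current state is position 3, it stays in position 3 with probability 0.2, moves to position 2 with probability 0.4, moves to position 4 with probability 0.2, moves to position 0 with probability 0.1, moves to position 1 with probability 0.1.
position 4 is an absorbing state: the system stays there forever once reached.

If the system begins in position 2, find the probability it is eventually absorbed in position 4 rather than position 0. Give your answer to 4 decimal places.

0.4527

Let h(s) be the probability of absorption at position 4 starting from transient state s. Then h(position 4) = 1 and h(position 0) = 0. By first-step analysis:
h(position 1) = 0.1·h(position 1) + 0.2·h(position 2) + 0.2·h(position 3) + 0.5·1
h(position 2) = 0.2·0 + 0.2·h(position 1) + 0.4·h(position 2) + 0.2·h(position 3)
h(position 3) = 0.1·0 + 0.1·h(position 1) + 0.4·h(position 2) + 0.2·h(position 3) + 0.2·1
Solving: h(position 1) = 0.7838, h(position 2) = 0.4527, h(position 3) = 0.5743.
Starting from position 2, the probability is 0.4527.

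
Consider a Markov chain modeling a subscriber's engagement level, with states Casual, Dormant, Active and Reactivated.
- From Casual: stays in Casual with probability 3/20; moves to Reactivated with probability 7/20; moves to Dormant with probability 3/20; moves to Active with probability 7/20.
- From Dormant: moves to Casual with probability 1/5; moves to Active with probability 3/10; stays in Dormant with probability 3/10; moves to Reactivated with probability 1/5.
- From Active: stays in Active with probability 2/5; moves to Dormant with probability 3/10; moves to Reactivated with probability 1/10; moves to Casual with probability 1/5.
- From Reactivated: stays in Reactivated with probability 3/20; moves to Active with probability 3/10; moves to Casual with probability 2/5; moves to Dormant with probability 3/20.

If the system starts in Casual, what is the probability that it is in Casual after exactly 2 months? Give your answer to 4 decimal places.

Propagate the distribution vector 2 months from Casual.
After 0 months: (1.0000, 0.0000, 0.0000, 0.0000)
After 1 month: (0.1500, 0.1500, 0.3500, 0.3500)
After 2 months: (0.2625, 0.2250, 0.3425, 0.1700)
P(in Casual after 2 months) = 0.2625

0.2625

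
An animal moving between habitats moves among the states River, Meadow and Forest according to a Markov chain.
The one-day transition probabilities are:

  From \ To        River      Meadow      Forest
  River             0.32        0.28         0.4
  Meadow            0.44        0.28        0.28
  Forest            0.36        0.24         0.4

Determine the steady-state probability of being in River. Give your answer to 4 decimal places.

Let the stationary distribution be π with π = πP and π_1 + π_2 + π_3 = 1.
π_1 = 0.32·π_1 + 0.44·π_2 + 0.36·π_3
π_2 = 0.28·π_1 + 0.28·π_2 + 0.24·π_3
Solving with the normalization constraint gives π = (0.3666, 0.2653, 0.3682).
So the stationary probability of River is 0.3666.

0.3666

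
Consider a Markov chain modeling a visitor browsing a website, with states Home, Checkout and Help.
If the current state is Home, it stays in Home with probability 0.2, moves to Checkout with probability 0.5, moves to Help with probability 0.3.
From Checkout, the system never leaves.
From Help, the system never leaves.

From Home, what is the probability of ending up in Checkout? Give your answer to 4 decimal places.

Let h(s) be the probability of absorption at Checkout starting from transient state s. Then h(Checkout) = 1 and h(Help) = 0. By first-step analysis:
h(Home) = 0.2·h(Home) + 0.5·1 + 0.3·0
Solving: h(Home) = 0.6250.
Starting from Home, the probability is 0.6250.

0.6250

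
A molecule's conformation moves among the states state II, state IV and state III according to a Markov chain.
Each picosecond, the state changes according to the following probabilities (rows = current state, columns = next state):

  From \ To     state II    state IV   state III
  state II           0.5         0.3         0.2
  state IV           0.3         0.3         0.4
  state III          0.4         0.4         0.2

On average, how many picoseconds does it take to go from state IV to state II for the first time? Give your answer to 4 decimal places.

3.0000

Let t(s) be the expected number of picoseconds to first reach state II from state s, with t(state II) = 0. Conditioning on the first picosecond:
t(state IV) = 1 + 0.3·t(state IV) + 0.4·t(state III)
t(state III) = 1 + 0.4·t(state IV) + 0.2·t(state III)
Solving: t(state IV) = 3.0000, t(state III) = 2.7500.
Expected picoseconds from state IV to state II: 3.0000.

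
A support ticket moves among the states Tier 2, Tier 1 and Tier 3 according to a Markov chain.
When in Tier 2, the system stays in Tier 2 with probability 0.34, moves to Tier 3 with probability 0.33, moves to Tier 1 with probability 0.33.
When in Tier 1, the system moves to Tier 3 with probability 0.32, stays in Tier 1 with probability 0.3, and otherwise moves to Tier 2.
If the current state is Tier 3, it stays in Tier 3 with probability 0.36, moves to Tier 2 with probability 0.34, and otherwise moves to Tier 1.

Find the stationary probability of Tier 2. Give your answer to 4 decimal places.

Let the stationary distribution be π with π = πP and π_1 + π_2 + π_3 = 1.
π_1 = 0.34·π_1 + 0.38·π_2 + 0.34·π_3
π_2 = 0.33·π_1 + 0.3·π_2 + 0.3·π_3
Solving with the normalization constraint gives π = (0.3524, 0.3106, 0.3370).
So the stationary probability of Tier 2 is 0.3524.

0.3524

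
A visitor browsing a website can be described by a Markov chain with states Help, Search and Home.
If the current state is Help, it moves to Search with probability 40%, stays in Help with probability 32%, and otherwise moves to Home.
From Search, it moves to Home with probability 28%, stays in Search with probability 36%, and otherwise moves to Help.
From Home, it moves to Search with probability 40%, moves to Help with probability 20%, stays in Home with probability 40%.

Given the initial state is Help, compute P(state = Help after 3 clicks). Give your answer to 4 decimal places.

Propagate the distribution vector 3 clicks from Help.
After 0 clicks: (1.0000, 0.0000, 0.0000)
After 1 click: (0.3200, 0.4000, 0.2800)
After 2 clicks: (0.3024, 0.3840, 0.3136)
After 3 clicks: (0.2977, 0.3846, 0.3176)
P(in Help after 3 clicks) = 0.2977

0.2977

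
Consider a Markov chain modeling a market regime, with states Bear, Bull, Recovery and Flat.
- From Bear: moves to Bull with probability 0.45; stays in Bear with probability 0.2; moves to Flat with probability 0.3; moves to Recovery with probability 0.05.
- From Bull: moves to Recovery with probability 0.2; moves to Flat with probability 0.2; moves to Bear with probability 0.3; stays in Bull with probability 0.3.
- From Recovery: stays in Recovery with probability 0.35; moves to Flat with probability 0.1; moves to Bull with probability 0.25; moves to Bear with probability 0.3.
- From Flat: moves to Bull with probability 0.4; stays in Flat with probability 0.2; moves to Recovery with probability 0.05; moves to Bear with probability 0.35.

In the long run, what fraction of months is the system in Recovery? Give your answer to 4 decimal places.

Let the stationary distribution be π with π = πP and π_1 + π_2 + π_3 + π_4 = 1.
π_1 = 0.2·π_1 + 0.3·π_2 + 0.3·π_3 + 0.35·π_4
π_2 = 0.45·π_1 + 0.3·π_2 + 0.25·π_3 + 0.4·π_4
π_3 = 0.05·π_1 + 0.2·π_2 + 0.35·π_3 + 0.05·π_4
Solving with the normalization constraint gives π = (0.2824, 0.3563, 0.1478, 0.2135).
So the stationary probability of Recovery is 0.1478.

0.1478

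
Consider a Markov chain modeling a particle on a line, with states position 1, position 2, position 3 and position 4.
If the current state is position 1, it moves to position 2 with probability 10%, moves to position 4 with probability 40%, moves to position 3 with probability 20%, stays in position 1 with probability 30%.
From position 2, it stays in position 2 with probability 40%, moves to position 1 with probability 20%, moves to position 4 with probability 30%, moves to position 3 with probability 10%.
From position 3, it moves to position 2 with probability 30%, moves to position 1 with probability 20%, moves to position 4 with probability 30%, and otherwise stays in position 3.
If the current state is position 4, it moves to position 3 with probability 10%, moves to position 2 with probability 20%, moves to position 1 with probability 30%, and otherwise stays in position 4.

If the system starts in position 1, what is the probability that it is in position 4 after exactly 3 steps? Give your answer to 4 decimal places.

Propagate the distribution vector 3 steps from position 1.
After 0 steps: (1.0000, 0.0000, 0.0000, 0.0000)
After 1 step: (0.3000, 0.1000, 0.2000, 0.4000)
After 2 steps: (0.2700, 0.2100, 0.1500, 0.3700)
After 3 steps: (0.2640, 0.2300, 0.1420, 0.3640)
P(in position 4 after 3 steps) = 0.3640

0.3640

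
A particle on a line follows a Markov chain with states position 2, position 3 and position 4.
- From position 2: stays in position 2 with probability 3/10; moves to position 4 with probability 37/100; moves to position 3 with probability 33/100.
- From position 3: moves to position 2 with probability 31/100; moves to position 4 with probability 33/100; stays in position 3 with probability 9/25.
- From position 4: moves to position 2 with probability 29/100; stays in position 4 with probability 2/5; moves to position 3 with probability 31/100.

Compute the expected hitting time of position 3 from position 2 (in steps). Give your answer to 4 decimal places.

3.1020

Let t(s) be the expected number of steps to first reach position 3 from state s, with t(position 3) = 0. Conditioning on the first step:
t(position 2) = 1 + 0.3·t(position 2) + 0.37·t(position 4)
t(position 4) = 1 + 0.29·t(position 2) + 0.4·t(position 4)
Solving: t(position 2) = 3.1020, t(position 4) = 3.1660.
Expected steps from position 2 to position 3: 3.1020.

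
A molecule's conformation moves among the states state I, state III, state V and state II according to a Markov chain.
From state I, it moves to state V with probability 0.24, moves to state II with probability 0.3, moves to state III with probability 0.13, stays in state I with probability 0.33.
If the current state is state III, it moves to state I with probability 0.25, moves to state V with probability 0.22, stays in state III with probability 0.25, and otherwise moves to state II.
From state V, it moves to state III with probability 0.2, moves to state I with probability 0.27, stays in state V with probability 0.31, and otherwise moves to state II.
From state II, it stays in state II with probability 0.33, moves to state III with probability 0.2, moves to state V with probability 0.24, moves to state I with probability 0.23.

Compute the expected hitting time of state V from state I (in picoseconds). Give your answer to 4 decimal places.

4.2273

Let t(s) be the expected number of picoseconds to first reach state V from state s, with t(state V) = 0. Conditioning on the first picosecond:
t(state I) = 1 + 0.33·t(state I) + 0.13·t(state III) + 0.3·t(state II)
t(state III) = 1 + 0.25·t(state I) + 0.25·t(state III) + 0.28·t(state II)
t(state II) = 1 + 0.23·t(state I) + 0.2·t(state III) + 0.33·t(state II)
Solving: t(state I) = 4.2273, t(state III) = 4.3232, t(state II) = 4.2342.
Expected picoseconds from state I to state V: 4.2273.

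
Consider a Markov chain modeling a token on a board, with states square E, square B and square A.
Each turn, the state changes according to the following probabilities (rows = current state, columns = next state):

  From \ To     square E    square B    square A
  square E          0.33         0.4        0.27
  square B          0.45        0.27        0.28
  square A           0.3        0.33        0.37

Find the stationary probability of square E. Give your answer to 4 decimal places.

Let the stationary distribution be π with π = πP and π_1 + π_2 + π_3 = 1.
π_1 = 0.33·π_1 + 0.45·π_2 + 0.3·π_3
π_2 = 0.4·π_1 + 0.27·π_2 + 0.33·π_3
Solving with the normalization constraint gives π = (0.3611, 0.3352, 0.3037).
So the stationary probability of square E is 0.3611.

0.3611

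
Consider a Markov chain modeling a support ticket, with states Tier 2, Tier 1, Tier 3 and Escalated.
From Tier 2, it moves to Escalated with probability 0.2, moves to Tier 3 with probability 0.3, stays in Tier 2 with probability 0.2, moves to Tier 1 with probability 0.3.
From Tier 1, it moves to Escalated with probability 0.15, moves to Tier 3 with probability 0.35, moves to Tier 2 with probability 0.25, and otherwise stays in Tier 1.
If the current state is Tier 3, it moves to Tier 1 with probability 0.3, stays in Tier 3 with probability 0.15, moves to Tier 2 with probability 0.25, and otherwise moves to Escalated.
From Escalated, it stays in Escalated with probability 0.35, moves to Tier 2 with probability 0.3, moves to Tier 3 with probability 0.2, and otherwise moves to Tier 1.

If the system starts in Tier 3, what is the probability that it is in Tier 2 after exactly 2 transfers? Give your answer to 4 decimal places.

0.2525

Propagate the distribution vector 2 transfers from Tier 3.
After 0 transfers: (0.0000, 0.0000, 1.0000, 0.0000)
After 1 transfer: (0.2500, 0.3000, 0.1500, 0.3000)
After 2 transfers: (0.2525, 0.2400, 0.2625, 0.2450)
P(in Tier 2 after 2 transfers) = 0.2525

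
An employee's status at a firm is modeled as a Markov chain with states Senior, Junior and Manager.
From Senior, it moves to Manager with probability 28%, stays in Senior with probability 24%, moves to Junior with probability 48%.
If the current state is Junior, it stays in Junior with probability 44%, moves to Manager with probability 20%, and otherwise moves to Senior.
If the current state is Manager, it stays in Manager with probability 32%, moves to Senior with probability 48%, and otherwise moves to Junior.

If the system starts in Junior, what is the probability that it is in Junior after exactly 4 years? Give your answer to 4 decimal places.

Propagate the distribution vector 4 years from Junior.
After 0 years: (0.0000, 1.0000, 0.0000)
After 1 year: (0.3600, 0.4400, 0.2000)
After 2 years: (0.3408, 0.4064, 0.2528)
After 3 years: (0.3494, 0.3930, 0.2576)
After 4 years: (0.3490, 0.3922, 0.2589)
P(in Junior after 4 years) = 0.3922

0.3922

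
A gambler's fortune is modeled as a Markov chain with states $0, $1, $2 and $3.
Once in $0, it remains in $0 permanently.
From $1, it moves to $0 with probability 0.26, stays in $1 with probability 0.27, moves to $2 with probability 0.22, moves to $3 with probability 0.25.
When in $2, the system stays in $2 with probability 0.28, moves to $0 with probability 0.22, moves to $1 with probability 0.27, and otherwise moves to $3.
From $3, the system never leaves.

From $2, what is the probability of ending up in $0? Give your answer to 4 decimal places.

0.4951

Let h(s) be the probability of absorption at $0 starting from transient state s. Then h($0) = 1 and h($3) = 0. By first-step analysis:
h($1) = 0.26·1 + 0.27·h($1) + 0.22·h($2) + 0.25·0
h($2) = 0.22·1 + 0.27·h($1) + 0.28·h($2) + 0.23·0
Solving: h($1) = 0.5054, h($2) = 0.4951.
Starting from $2, the probability is 0.4951.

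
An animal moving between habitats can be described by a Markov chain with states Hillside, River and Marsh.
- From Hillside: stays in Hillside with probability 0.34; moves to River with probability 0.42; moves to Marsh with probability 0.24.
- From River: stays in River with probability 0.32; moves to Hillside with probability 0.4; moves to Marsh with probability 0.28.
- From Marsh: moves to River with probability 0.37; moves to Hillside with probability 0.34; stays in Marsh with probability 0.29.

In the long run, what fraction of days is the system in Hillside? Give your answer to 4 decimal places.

Let the stationary distribution be π with π = πP and π_1 + π_2 + π_3 = 1.
π_1 = 0.34·π_1 + 0.4·π_2 + 0.34·π_3
π_2 = 0.42·π_1 + 0.32·π_2 + 0.37·π_3
Solving with the normalization constraint gives π = (0.3622, 0.3696, 0.2682).
So the stationary probability of Hillside is 0.3622.

0.3622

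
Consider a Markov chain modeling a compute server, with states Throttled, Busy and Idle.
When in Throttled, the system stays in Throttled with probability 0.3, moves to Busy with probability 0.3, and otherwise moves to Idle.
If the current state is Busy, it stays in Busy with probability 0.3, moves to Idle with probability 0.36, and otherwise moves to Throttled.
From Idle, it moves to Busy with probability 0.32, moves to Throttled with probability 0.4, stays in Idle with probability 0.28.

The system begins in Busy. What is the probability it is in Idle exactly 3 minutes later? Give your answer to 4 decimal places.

Propagate the distribution vector 3 minutes from Busy.
After 0 minutes: (0.0000, 1.0000, 0.0000)
After 1 minute: (0.3400, 0.3000, 0.3600)
After 2 minutes: (0.3480, 0.3072, 0.3448)
After 3 minutes: (0.3468, 0.3069, 0.3463)
P(in Idle after 3 minutes) = 0.3463

0.3463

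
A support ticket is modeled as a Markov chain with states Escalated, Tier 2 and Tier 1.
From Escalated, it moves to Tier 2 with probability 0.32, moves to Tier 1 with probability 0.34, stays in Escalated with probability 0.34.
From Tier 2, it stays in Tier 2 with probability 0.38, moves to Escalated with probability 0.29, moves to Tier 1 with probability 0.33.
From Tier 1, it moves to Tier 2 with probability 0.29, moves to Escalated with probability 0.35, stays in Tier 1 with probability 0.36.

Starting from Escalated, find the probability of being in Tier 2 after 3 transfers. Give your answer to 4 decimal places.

Propagate the distribution vector 3 transfers from Escalated.
After 0 transfers: (1.0000, 0.0000, 0.0000)
After 1 transfer: (0.3400, 0.3200, 0.3400)
After 2 transfers: (0.3274, 0.3290, 0.3436)
After 3 transfers: (0.3270, 0.3294, 0.3436)
P(in Tier 2 after 3 transfers) = 0.3294

0.3294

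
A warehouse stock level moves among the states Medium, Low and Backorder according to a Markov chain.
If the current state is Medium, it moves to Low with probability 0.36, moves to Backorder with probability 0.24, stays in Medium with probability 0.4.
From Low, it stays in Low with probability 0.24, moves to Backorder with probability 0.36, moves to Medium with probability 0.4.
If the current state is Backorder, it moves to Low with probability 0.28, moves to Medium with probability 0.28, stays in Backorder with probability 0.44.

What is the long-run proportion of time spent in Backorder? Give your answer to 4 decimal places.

Let the stationary distribution be π with π = πP and π_1 + π_2 + π_3 = 1.
π_1 = 0.4·π_1 + 0.4·π_2 + 0.28·π_3
π_2 = 0.36·π_1 + 0.24·π_2 + 0.28·π_3
Solving with the normalization constraint gives π = (0.3587, 0.2968, 0.3445).
So the stationary probability of Backorder is 0.3445.

0.3445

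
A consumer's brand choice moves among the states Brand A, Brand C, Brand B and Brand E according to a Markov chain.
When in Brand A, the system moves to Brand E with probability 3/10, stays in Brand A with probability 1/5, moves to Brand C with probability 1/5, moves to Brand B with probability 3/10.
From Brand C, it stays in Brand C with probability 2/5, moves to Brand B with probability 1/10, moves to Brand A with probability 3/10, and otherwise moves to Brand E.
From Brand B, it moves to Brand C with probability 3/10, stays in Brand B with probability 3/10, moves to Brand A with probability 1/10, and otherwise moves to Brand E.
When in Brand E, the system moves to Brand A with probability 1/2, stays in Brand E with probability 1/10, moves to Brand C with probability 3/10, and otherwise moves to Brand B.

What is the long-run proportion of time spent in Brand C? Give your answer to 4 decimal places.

Let the stationary distribution be π with π = πP and π_1 + π_2 + π_3 + π_4 = 1.
π_1 = 0.2·π_1 + 0.3·π_2 + 0.1·π_3 + 0.5·π_4
π_2 = 0.2·π_1 + 0.4·π_2 + 0.3·π_3 + 0.3·π_4
π_3 = 0.3·π_1 + 0.1·π_2 + 0.3·π_3 + 0.1·π_4
Solving with the normalization constraint gives π = (0.2782, 0.3024, 0.1946, 0.2248).
So the stationary probability of Brand C is 0.3024.

0.3024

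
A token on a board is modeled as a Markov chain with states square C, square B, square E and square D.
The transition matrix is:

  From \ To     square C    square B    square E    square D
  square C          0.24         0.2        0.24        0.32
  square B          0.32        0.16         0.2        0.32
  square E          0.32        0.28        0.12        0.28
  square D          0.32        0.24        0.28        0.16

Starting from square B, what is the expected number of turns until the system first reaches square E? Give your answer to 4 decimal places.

Let t(s) be the expected number of turns to first reach square E from state s, with t(square E) = 0. Conditioning on the first turn:
t(square C) = 1 + 0.24·t(square C) + 0.2·t(square B) + 0.32·t(square D)
t(square B) = 1 + 0.32·t(square C) + 0.16·t(square B) + 0.32·t(square D)
t(square D) = 1 + 0.32·t(square C) + 0.24·t(square B) + 0.16·t(square D)
Solving: t(square C) = 4.1166, t(square B) = 4.2750, t(square D) = 3.9801.
Expected turns from square B to square E: 4.2750.

4.2750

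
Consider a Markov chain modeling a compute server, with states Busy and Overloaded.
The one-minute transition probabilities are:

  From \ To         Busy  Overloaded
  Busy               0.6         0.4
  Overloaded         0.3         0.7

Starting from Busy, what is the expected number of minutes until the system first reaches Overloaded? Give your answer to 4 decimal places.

Let t(s) be the expected number of minutes to first reach Overloaded from state s, with t(Overloaded) = 0. Conditioning on the first minute:
t(Busy) = 1 + 0.6·t(Busy)
Solving: t(Busy) = 2.5000.
Expected minutes from Busy to Overloaded: 2.5000.

2.5000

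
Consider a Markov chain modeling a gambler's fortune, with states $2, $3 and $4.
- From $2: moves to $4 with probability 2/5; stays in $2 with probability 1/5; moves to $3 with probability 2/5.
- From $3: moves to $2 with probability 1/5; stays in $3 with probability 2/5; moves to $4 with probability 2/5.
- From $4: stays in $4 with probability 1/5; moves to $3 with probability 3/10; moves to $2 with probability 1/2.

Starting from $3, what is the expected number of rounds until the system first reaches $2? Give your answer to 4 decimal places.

Let t(s) be the expected number of rounds to first reach $2 from state s, with t($2) = 0. Conditioning on the first round:
t($3) = 1 + 0.4·t($3) + 0.4·t($4)
t($4) = 1 + 0.3·t($3) + 0.2·t($4)
Solving: t($3) = 3.3333, t($4) = 2.5000.
Expected rounds from $3 to $2: 3.3333.

3.3333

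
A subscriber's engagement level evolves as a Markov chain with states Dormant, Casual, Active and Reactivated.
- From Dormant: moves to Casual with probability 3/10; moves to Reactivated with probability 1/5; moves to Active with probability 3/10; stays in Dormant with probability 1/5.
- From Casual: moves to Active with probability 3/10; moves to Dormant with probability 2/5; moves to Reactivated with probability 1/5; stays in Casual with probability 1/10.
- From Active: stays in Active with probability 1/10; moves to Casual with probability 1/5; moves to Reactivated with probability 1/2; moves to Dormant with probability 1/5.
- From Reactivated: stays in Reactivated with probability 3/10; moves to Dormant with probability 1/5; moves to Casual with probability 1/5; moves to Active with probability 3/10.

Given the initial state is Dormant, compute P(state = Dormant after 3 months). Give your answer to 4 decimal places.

0.2380

Propagate the distribution vector 3 months from Dormant.
After 0 months: (1.0000, 0.0000, 0.0000, 0.0000)
After 1 month: (0.2000, 0.3000, 0.3000, 0.2000)
After 2 months: (0.2600, 0.1900, 0.2400, 0.3100)
After 3 months: (0.2380, 0.2070, 0.2520, 0.3030)
P(in Dormant after 3 months) = 0.2380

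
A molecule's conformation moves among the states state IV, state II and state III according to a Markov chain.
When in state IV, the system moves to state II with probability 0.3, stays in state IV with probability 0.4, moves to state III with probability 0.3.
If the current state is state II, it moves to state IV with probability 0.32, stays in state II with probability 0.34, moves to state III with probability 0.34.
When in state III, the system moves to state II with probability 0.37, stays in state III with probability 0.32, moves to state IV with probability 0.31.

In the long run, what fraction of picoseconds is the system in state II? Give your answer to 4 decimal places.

Let the stationary distribution be π with π = πP and π_1 + π_2 + π_3 = 1.
π_1 = 0.4·π_1 + 0.32·π_2 + 0.31·π_3
π_2 = 0.3·π_1 + 0.34·π_2 + 0.37·π_3
Solving with the normalization constraint gives π = (0.3443, 0.3358, 0.3198).
So the stationary probability of state II is 0.3358.

0.3358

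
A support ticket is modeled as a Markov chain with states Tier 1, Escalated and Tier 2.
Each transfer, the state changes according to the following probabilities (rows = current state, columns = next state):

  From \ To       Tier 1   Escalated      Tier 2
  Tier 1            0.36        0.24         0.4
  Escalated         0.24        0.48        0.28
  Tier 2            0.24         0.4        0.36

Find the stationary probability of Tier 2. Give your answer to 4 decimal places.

Let the stationary distribution be π with π = πP and π_1 + π_2 + π_3 = 1.
π_1 = 0.36·π_1 + 0.24·π_2 + 0.24·π_3
π_2 = 0.24·π_1 + 0.48·π_2 + 0.4·π_3
Solving with the normalization constraint gives π = (0.2727, 0.3874, 0.3399).
So the stationary probability of Tier 2 is 0.3399.

0.3399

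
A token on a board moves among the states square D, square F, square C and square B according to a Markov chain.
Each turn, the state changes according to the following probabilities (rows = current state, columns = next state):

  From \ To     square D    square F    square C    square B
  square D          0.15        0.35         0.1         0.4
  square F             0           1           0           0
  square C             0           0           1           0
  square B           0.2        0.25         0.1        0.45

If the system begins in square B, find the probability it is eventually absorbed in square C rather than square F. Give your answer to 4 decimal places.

0.2710

Let h(s) be the probability of absorption at square C starting from transient state s. Then h(square C) = 1 and h(square F) = 0. By first-step analysis:
h(square D) = 0.15·h(square D) + 0.35·0 + 0.1·1 + 0.4·h(square B)
h(square B) = 0.2·h(square D) + 0.25·0 + 0.1·1 + 0.45·h(square B)
Solving: h(square D) = 0.2452, h(square B) = 0.2710.
Starting from square B, the probability is 0.2710.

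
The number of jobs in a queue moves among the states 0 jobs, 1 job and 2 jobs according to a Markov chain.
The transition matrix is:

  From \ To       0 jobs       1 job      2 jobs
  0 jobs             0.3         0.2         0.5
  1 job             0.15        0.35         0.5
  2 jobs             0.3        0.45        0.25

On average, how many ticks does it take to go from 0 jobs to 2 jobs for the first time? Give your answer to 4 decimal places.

Let t(s) be the expected number of ticks to first reach 2 jobs from state s, with t(2 jobs) = 0. Conditioning on the first tick:
t(0 jobs) = 1 + 0.3·t(0 jobs) + 0.2·t(1 job)
t(1 job) = 1 + 0.15·t(0 jobs) + 0.35·t(1 job)
Solving: t(0 jobs) = 2.0000, t(1 job) = 2.0000.
Expected ticks from 0 jobs to 2 jobs: 2.0000.

2.0000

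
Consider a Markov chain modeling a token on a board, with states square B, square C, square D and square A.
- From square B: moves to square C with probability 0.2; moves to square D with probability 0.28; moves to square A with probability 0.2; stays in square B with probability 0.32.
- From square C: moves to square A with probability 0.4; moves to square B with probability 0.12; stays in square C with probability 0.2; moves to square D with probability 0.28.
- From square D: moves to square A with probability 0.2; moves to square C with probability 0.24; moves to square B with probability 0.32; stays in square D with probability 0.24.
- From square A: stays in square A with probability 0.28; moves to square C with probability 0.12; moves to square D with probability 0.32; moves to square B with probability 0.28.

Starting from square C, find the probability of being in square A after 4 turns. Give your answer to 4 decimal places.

0.2585

Propagate the distribution vector 4 turns from square C.
After 0 turns: (0.0000, 1.0000, 0.0000, 0.0000)
After 1 turn: (0.1200, 0.2000, 0.2800, 0.4000)
After 2 turns: (0.2640, 0.1792, 0.2848, 0.2720)
After 3 turns: (0.2733, 0.1896, 0.2795, 0.2576)
After 4 turns: (0.2718, 0.1906, 0.2791, 0.2585)
P(in square A after 4 turns) = 0.2585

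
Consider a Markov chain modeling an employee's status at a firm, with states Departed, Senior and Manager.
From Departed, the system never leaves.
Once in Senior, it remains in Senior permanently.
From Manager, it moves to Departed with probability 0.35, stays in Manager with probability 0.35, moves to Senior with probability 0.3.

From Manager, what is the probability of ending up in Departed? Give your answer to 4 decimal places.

Let h(s) be the probability of absorption at Departed starting from transient state s. Then h(Departed) = 1 and h(Senior) = 0. By first-step analysis:
h(Manager) = 0.35·1 + 0.3·0 + 0.35·h(Manager)
Solving: h(Manager) = 0.5385.
Starting from Manager, the probability is 0.5385.

0.5385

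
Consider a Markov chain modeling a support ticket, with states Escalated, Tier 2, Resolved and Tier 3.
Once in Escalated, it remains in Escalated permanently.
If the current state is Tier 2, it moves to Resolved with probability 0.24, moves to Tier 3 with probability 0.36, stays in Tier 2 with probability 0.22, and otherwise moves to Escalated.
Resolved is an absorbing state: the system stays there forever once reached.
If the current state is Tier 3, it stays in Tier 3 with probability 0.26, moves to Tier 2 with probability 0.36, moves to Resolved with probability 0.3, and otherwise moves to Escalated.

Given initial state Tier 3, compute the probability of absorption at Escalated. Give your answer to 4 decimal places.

Let h(s) be the probability of absorption at Escalated starting from transient state s. Then h(Escalated) = 1 and h(Resolved) = 0. By first-step analysis:
h(Tier 2) = 0.18·1 + 0.22·h(Tier 2) + 0.24·0 + 0.36·h(Tier 3)
h(Tier 3) = 0.08·1 + 0.36·h(Tier 2) + 0.3·0 + 0.26·h(Tier 3)
Solving: h(Tier 2) = 0.3619, h(Tier 3) = 0.2842.
Starting from Tier 3, the probability is 0.2842.

0.2842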